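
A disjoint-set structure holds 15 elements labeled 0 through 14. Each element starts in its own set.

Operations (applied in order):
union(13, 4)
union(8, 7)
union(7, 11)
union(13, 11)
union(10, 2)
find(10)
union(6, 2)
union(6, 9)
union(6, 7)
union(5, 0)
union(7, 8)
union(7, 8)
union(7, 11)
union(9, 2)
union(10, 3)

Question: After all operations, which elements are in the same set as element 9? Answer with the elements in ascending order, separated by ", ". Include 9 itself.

Answer: 2, 3, 4, 6, 7, 8, 9, 10, 11, 13

Derivation:
Step 1: union(13, 4) -> merged; set of 13 now {4, 13}
Step 2: union(8, 7) -> merged; set of 8 now {7, 8}
Step 3: union(7, 11) -> merged; set of 7 now {7, 8, 11}
Step 4: union(13, 11) -> merged; set of 13 now {4, 7, 8, 11, 13}
Step 5: union(10, 2) -> merged; set of 10 now {2, 10}
Step 6: find(10) -> no change; set of 10 is {2, 10}
Step 7: union(6, 2) -> merged; set of 6 now {2, 6, 10}
Step 8: union(6, 9) -> merged; set of 6 now {2, 6, 9, 10}
Step 9: union(6, 7) -> merged; set of 6 now {2, 4, 6, 7, 8, 9, 10, 11, 13}
Step 10: union(5, 0) -> merged; set of 5 now {0, 5}
Step 11: union(7, 8) -> already same set; set of 7 now {2, 4, 6, 7, 8, 9, 10, 11, 13}
Step 12: union(7, 8) -> already same set; set of 7 now {2, 4, 6, 7, 8, 9, 10, 11, 13}
Step 13: union(7, 11) -> already same set; set of 7 now {2, 4, 6, 7, 8, 9, 10, 11, 13}
Step 14: union(9, 2) -> already same set; set of 9 now {2, 4, 6, 7, 8, 9, 10, 11, 13}
Step 15: union(10, 3) -> merged; set of 10 now {2, 3, 4, 6, 7, 8, 9, 10, 11, 13}
Component of 9: {2, 3, 4, 6, 7, 8, 9, 10, 11, 13}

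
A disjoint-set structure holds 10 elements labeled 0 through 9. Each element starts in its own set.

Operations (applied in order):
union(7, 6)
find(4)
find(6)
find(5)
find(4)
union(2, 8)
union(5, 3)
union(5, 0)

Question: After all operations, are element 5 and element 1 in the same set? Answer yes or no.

Step 1: union(7, 6) -> merged; set of 7 now {6, 7}
Step 2: find(4) -> no change; set of 4 is {4}
Step 3: find(6) -> no change; set of 6 is {6, 7}
Step 4: find(5) -> no change; set of 5 is {5}
Step 5: find(4) -> no change; set of 4 is {4}
Step 6: union(2, 8) -> merged; set of 2 now {2, 8}
Step 7: union(5, 3) -> merged; set of 5 now {3, 5}
Step 8: union(5, 0) -> merged; set of 5 now {0, 3, 5}
Set of 5: {0, 3, 5}; 1 is not a member.

Answer: no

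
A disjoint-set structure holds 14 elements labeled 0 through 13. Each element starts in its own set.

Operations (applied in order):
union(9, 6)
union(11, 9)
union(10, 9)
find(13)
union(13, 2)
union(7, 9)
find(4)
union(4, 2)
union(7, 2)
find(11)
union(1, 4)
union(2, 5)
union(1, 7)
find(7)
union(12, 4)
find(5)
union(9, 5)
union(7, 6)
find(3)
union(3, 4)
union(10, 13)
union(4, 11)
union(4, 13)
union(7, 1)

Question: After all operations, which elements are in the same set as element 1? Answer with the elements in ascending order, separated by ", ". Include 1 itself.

Answer: 1, 2, 3, 4, 5, 6, 7, 9, 10, 11, 12, 13

Derivation:
Step 1: union(9, 6) -> merged; set of 9 now {6, 9}
Step 2: union(11, 9) -> merged; set of 11 now {6, 9, 11}
Step 3: union(10, 9) -> merged; set of 10 now {6, 9, 10, 11}
Step 4: find(13) -> no change; set of 13 is {13}
Step 5: union(13, 2) -> merged; set of 13 now {2, 13}
Step 6: union(7, 9) -> merged; set of 7 now {6, 7, 9, 10, 11}
Step 7: find(4) -> no change; set of 4 is {4}
Step 8: union(4, 2) -> merged; set of 4 now {2, 4, 13}
Step 9: union(7, 2) -> merged; set of 7 now {2, 4, 6, 7, 9, 10, 11, 13}
Step 10: find(11) -> no change; set of 11 is {2, 4, 6, 7, 9, 10, 11, 13}
Step 11: union(1, 4) -> merged; set of 1 now {1, 2, 4, 6, 7, 9, 10, 11, 13}
Step 12: union(2, 5) -> merged; set of 2 now {1, 2, 4, 5, 6, 7, 9, 10, 11, 13}
Step 13: union(1, 7) -> already same set; set of 1 now {1, 2, 4, 5, 6, 7, 9, 10, 11, 13}
Step 14: find(7) -> no change; set of 7 is {1, 2, 4, 5, 6, 7, 9, 10, 11, 13}
Step 15: union(12, 4) -> merged; set of 12 now {1, 2, 4, 5, 6, 7, 9, 10, 11, 12, 13}
Step 16: find(5) -> no change; set of 5 is {1, 2, 4, 5, 6, 7, 9, 10, 11, 12, 13}
Step 17: union(9, 5) -> already same set; set of 9 now {1, 2, 4, 5, 6, 7, 9, 10, 11, 12, 13}
Step 18: union(7, 6) -> already same set; set of 7 now {1, 2, 4, 5, 6, 7, 9, 10, 11, 12, 13}
Step 19: find(3) -> no change; set of 3 is {3}
Step 20: union(3, 4) -> merged; set of 3 now {1, 2, 3, 4, 5, 6, 7, 9, 10, 11, 12, 13}
Step 21: union(10, 13) -> already same set; set of 10 now {1, 2, 3, 4, 5, 6, 7, 9, 10, 11, 12, 13}
Step 22: union(4, 11) -> already same set; set of 4 now {1, 2, 3, 4, 5, 6, 7, 9, 10, 11, 12, 13}
Step 23: union(4, 13) -> already same set; set of 4 now {1, 2, 3, 4, 5, 6, 7, 9, 10, 11, 12, 13}
Step 24: union(7, 1) -> already same set; set of 7 now {1, 2, 3, 4, 5, 6, 7, 9, 10, 11, 12, 13}
Component of 1: {1, 2, 3, 4, 5, 6, 7, 9, 10, 11, 12, 13}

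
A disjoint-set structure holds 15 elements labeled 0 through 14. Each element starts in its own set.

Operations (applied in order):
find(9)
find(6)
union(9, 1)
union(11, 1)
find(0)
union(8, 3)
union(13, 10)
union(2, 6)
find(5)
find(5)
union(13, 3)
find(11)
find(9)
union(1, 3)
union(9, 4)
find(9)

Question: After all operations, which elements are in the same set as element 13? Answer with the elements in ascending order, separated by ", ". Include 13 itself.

Answer: 1, 3, 4, 8, 9, 10, 11, 13

Derivation:
Step 1: find(9) -> no change; set of 9 is {9}
Step 2: find(6) -> no change; set of 6 is {6}
Step 3: union(9, 1) -> merged; set of 9 now {1, 9}
Step 4: union(11, 1) -> merged; set of 11 now {1, 9, 11}
Step 5: find(0) -> no change; set of 0 is {0}
Step 6: union(8, 3) -> merged; set of 8 now {3, 8}
Step 7: union(13, 10) -> merged; set of 13 now {10, 13}
Step 8: union(2, 6) -> merged; set of 2 now {2, 6}
Step 9: find(5) -> no change; set of 5 is {5}
Step 10: find(5) -> no change; set of 5 is {5}
Step 11: union(13, 3) -> merged; set of 13 now {3, 8, 10, 13}
Step 12: find(11) -> no change; set of 11 is {1, 9, 11}
Step 13: find(9) -> no change; set of 9 is {1, 9, 11}
Step 14: union(1, 3) -> merged; set of 1 now {1, 3, 8, 9, 10, 11, 13}
Step 15: union(9, 4) -> merged; set of 9 now {1, 3, 4, 8, 9, 10, 11, 13}
Step 16: find(9) -> no change; set of 9 is {1, 3, 4, 8, 9, 10, 11, 13}
Component of 13: {1, 3, 4, 8, 9, 10, 11, 13}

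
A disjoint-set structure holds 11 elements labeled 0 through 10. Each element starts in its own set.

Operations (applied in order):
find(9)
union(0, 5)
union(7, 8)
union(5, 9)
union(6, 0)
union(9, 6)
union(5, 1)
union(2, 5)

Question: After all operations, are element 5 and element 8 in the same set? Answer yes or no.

Answer: no

Derivation:
Step 1: find(9) -> no change; set of 9 is {9}
Step 2: union(0, 5) -> merged; set of 0 now {0, 5}
Step 3: union(7, 8) -> merged; set of 7 now {7, 8}
Step 4: union(5, 9) -> merged; set of 5 now {0, 5, 9}
Step 5: union(6, 0) -> merged; set of 6 now {0, 5, 6, 9}
Step 6: union(9, 6) -> already same set; set of 9 now {0, 5, 6, 9}
Step 7: union(5, 1) -> merged; set of 5 now {0, 1, 5, 6, 9}
Step 8: union(2, 5) -> merged; set of 2 now {0, 1, 2, 5, 6, 9}
Set of 5: {0, 1, 2, 5, 6, 9}; 8 is not a member.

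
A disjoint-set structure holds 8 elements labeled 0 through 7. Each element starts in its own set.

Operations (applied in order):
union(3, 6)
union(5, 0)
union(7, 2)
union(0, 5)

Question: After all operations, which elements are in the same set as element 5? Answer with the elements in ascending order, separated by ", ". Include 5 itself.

Step 1: union(3, 6) -> merged; set of 3 now {3, 6}
Step 2: union(5, 0) -> merged; set of 5 now {0, 5}
Step 3: union(7, 2) -> merged; set of 7 now {2, 7}
Step 4: union(0, 5) -> already same set; set of 0 now {0, 5}
Component of 5: {0, 5}

Answer: 0, 5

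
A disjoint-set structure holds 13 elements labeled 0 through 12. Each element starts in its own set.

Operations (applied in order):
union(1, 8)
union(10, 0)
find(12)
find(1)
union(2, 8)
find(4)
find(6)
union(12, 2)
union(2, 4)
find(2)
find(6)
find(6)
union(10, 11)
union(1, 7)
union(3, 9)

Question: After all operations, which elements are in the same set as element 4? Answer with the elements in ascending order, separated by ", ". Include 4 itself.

Step 1: union(1, 8) -> merged; set of 1 now {1, 8}
Step 2: union(10, 0) -> merged; set of 10 now {0, 10}
Step 3: find(12) -> no change; set of 12 is {12}
Step 4: find(1) -> no change; set of 1 is {1, 8}
Step 5: union(2, 8) -> merged; set of 2 now {1, 2, 8}
Step 6: find(4) -> no change; set of 4 is {4}
Step 7: find(6) -> no change; set of 6 is {6}
Step 8: union(12, 2) -> merged; set of 12 now {1, 2, 8, 12}
Step 9: union(2, 4) -> merged; set of 2 now {1, 2, 4, 8, 12}
Step 10: find(2) -> no change; set of 2 is {1, 2, 4, 8, 12}
Step 11: find(6) -> no change; set of 6 is {6}
Step 12: find(6) -> no change; set of 6 is {6}
Step 13: union(10, 11) -> merged; set of 10 now {0, 10, 11}
Step 14: union(1, 7) -> merged; set of 1 now {1, 2, 4, 7, 8, 12}
Step 15: union(3, 9) -> merged; set of 3 now {3, 9}
Component of 4: {1, 2, 4, 7, 8, 12}

Answer: 1, 2, 4, 7, 8, 12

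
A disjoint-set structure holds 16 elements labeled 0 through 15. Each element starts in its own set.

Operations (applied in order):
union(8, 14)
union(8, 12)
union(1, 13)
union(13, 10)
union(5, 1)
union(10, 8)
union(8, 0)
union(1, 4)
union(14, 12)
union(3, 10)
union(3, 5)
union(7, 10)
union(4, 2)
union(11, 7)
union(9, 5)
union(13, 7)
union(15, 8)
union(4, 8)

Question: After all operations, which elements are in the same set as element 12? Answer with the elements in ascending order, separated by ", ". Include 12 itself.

Answer: 0, 1, 2, 3, 4, 5, 7, 8, 9, 10, 11, 12, 13, 14, 15

Derivation:
Step 1: union(8, 14) -> merged; set of 8 now {8, 14}
Step 2: union(8, 12) -> merged; set of 8 now {8, 12, 14}
Step 3: union(1, 13) -> merged; set of 1 now {1, 13}
Step 4: union(13, 10) -> merged; set of 13 now {1, 10, 13}
Step 5: union(5, 1) -> merged; set of 5 now {1, 5, 10, 13}
Step 6: union(10, 8) -> merged; set of 10 now {1, 5, 8, 10, 12, 13, 14}
Step 7: union(8, 0) -> merged; set of 8 now {0, 1, 5, 8, 10, 12, 13, 14}
Step 8: union(1, 4) -> merged; set of 1 now {0, 1, 4, 5, 8, 10, 12, 13, 14}
Step 9: union(14, 12) -> already same set; set of 14 now {0, 1, 4, 5, 8, 10, 12, 13, 14}
Step 10: union(3, 10) -> merged; set of 3 now {0, 1, 3, 4, 5, 8, 10, 12, 13, 14}
Step 11: union(3, 5) -> already same set; set of 3 now {0, 1, 3, 4, 5, 8, 10, 12, 13, 14}
Step 12: union(7, 10) -> merged; set of 7 now {0, 1, 3, 4, 5, 7, 8, 10, 12, 13, 14}
Step 13: union(4, 2) -> merged; set of 4 now {0, 1, 2, 3, 4, 5, 7, 8, 10, 12, 13, 14}
Step 14: union(11, 7) -> merged; set of 11 now {0, 1, 2, 3, 4, 5, 7, 8, 10, 11, 12, 13, 14}
Step 15: union(9, 5) -> merged; set of 9 now {0, 1, 2, 3, 4, 5, 7, 8, 9, 10, 11, 12, 13, 14}
Step 16: union(13, 7) -> already same set; set of 13 now {0, 1, 2, 3, 4, 5, 7, 8, 9, 10, 11, 12, 13, 14}
Step 17: union(15, 8) -> merged; set of 15 now {0, 1, 2, 3, 4, 5, 7, 8, 9, 10, 11, 12, 13, 14, 15}
Step 18: union(4, 8) -> already same set; set of 4 now {0, 1, 2, 3, 4, 5, 7, 8, 9, 10, 11, 12, 13, 14, 15}
Component of 12: {0, 1, 2, 3, 4, 5, 7, 8, 9, 10, 11, 12, 13, 14, 15}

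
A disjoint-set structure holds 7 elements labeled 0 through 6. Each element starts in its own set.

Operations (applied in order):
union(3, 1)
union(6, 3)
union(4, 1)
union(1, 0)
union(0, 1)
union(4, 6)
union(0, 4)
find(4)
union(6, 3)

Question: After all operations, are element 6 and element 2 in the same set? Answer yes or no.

Step 1: union(3, 1) -> merged; set of 3 now {1, 3}
Step 2: union(6, 3) -> merged; set of 6 now {1, 3, 6}
Step 3: union(4, 1) -> merged; set of 4 now {1, 3, 4, 6}
Step 4: union(1, 0) -> merged; set of 1 now {0, 1, 3, 4, 6}
Step 5: union(0, 1) -> already same set; set of 0 now {0, 1, 3, 4, 6}
Step 6: union(4, 6) -> already same set; set of 4 now {0, 1, 3, 4, 6}
Step 7: union(0, 4) -> already same set; set of 0 now {0, 1, 3, 4, 6}
Step 8: find(4) -> no change; set of 4 is {0, 1, 3, 4, 6}
Step 9: union(6, 3) -> already same set; set of 6 now {0, 1, 3, 4, 6}
Set of 6: {0, 1, 3, 4, 6}; 2 is not a member.

Answer: no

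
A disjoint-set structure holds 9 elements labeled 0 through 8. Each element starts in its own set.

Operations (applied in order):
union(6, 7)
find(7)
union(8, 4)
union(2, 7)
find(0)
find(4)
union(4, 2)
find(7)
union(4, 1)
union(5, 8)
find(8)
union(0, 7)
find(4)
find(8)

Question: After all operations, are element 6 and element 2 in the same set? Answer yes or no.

Step 1: union(6, 7) -> merged; set of 6 now {6, 7}
Step 2: find(7) -> no change; set of 7 is {6, 7}
Step 3: union(8, 4) -> merged; set of 8 now {4, 8}
Step 4: union(2, 7) -> merged; set of 2 now {2, 6, 7}
Step 5: find(0) -> no change; set of 0 is {0}
Step 6: find(4) -> no change; set of 4 is {4, 8}
Step 7: union(4, 2) -> merged; set of 4 now {2, 4, 6, 7, 8}
Step 8: find(7) -> no change; set of 7 is {2, 4, 6, 7, 8}
Step 9: union(4, 1) -> merged; set of 4 now {1, 2, 4, 6, 7, 8}
Step 10: union(5, 8) -> merged; set of 5 now {1, 2, 4, 5, 6, 7, 8}
Step 11: find(8) -> no change; set of 8 is {1, 2, 4, 5, 6, 7, 8}
Step 12: union(0, 7) -> merged; set of 0 now {0, 1, 2, 4, 5, 6, 7, 8}
Step 13: find(4) -> no change; set of 4 is {0, 1, 2, 4, 5, 6, 7, 8}
Step 14: find(8) -> no change; set of 8 is {0, 1, 2, 4, 5, 6, 7, 8}
Set of 6: {0, 1, 2, 4, 5, 6, 7, 8}; 2 is a member.

Answer: yes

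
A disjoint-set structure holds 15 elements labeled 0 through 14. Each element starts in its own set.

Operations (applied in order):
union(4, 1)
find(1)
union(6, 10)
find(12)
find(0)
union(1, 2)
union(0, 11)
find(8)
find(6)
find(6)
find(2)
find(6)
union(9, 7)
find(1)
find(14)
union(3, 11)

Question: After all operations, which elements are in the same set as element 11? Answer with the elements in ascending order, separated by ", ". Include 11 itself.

Answer: 0, 3, 11

Derivation:
Step 1: union(4, 1) -> merged; set of 4 now {1, 4}
Step 2: find(1) -> no change; set of 1 is {1, 4}
Step 3: union(6, 10) -> merged; set of 6 now {6, 10}
Step 4: find(12) -> no change; set of 12 is {12}
Step 5: find(0) -> no change; set of 0 is {0}
Step 6: union(1, 2) -> merged; set of 1 now {1, 2, 4}
Step 7: union(0, 11) -> merged; set of 0 now {0, 11}
Step 8: find(8) -> no change; set of 8 is {8}
Step 9: find(6) -> no change; set of 6 is {6, 10}
Step 10: find(6) -> no change; set of 6 is {6, 10}
Step 11: find(2) -> no change; set of 2 is {1, 2, 4}
Step 12: find(6) -> no change; set of 6 is {6, 10}
Step 13: union(9, 7) -> merged; set of 9 now {7, 9}
Step 14: find(1) -> no change; set of 1 is {1, 2, 4}
Step 15: find(14) -> no change; set of 14 is {14}
Step 16: union(3, 11) -> merged; set of 3 now {0, 3, 11}
Component of 11: {0, 3, 11}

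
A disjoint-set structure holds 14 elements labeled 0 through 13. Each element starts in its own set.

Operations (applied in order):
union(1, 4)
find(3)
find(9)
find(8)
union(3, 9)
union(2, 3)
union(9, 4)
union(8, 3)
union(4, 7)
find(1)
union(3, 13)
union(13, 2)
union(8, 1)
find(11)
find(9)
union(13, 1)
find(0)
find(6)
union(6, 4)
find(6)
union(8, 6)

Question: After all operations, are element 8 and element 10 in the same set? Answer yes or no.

Answer: no

Derivation:
Step 1: union(1, 4) -> merged; set of 1 now {1, 4}
Step 2: find(3) -> no change; set of 3 is {3}
Step 3: find(9) -> no change; set of 9 is {9}
Step 4: find(8) -> no change; set of 8 is {8}
Step 5: union(3, 9) -> merged; set of 3 now {3, 9}
Step 6: union(2, 3) -> merged; set of 2 now {2, 3, 9}
Step 7: union(9, 4) -> merged; set of 9 now {1, 2, 3, 4, 9}
Step 8: union(8, 3) -> merged; set of 8 now {1, 2, 3, 4, 8, 9}
Step 9: union(4, 7) -> merged; set of 4 now {1, 2, 3, 4, 7, 8, 9}
Step 10: find(1) -> no change; set of 1 is {1, 2, 3, 4, 7, 8, 9}
Step 11: union(3, 13) -> merged; set of 3 now {1, 2, 3, 4, 7, 8, 9, 13}
Step 12: union(13, 2) -> already same set; set of 13 now {1, 2, 3, 4, 7, 8, 9, 13}
Step 13: union(8, 1) -> already same set; set of 8 now {1, 2, 3, 4, 7, 8, 9, 13}
Step 14: find(11) -> no change; set of 11 is {11}
Step 15: find(9) -> no change; set of 9 is {1, 2, 3, 4, 7, 8, 9, 13}
Step 16: union(13, 1) -> already same set; set of 13 now {1, 2, 3, 4, 7, 8, 9, 13}
Step 17: find(0) -> no change; set of 0 is {0}
Step 18: find(6) -> no change; set of 6 is {6}
Step 19: union(6, 4) -> merged; set of 6 now {1, 2, 3, 4, 6, 7, 8, 9, 13}
Step 20: find(6) -> no change; set of 6 is {1, 2, 3, 4, 6, 7, 8, 9, 13}
Step 21: union(8, 6) -> already same set; set of 8 now {1, 2, 3, 4, 6, 7, 8, 9, 13}
Set of 8: {1, 2, 3, 4, 6, 7, 8, 9, 13}; 10 is not a member.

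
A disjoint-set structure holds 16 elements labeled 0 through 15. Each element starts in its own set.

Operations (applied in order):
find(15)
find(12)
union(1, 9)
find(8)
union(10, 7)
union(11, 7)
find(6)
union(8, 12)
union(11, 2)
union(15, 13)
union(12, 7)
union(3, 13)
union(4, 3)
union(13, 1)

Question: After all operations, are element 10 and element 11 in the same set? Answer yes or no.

Answer: yes

Derivation:
Step 1: find(15) -> no change; set of 15 is {15}
Step 2: find(12) -> no change; set of 12 is {12}
Step 3: union(1, 9) -> merged; set of 1 now {1, 9}
Step 4: find(8) -> no change; set of 8 is {8}
Step 5: union(10, 7) -> merged; set of 10 now {7, 10}
Step 6: union(11, 7) -> merged; set of 11 now {7, 10, 11}
Step 7: find(6) -> no change; set of 6 is {6}
Step 8: union(8, 12) -> merged; set of 8 now {8, 12}
Step 9: union(11, 2) -> merged; set of 11 now {2, 7, 10, 11}
Step 10: union(15, 13) -> merged; set of 15 now {13, 15}
Step 11: union(12, 7) -> merged; set of 12 now {2, 7, 8, 10, 11, 12}
Step 12: union(3, 13) -> merged; set of 3 now {3, 13, 15}
Step 13: union(4, 3) -> merged; set of 4 now {3, 4, 13, 15}
Step 14: union(13, 1) -> merged; set of 13 now {1, 3, 4, 9, 13, 15}
Set of 10: {2, 7, 8, 10, 11, 12}; 11 is a member.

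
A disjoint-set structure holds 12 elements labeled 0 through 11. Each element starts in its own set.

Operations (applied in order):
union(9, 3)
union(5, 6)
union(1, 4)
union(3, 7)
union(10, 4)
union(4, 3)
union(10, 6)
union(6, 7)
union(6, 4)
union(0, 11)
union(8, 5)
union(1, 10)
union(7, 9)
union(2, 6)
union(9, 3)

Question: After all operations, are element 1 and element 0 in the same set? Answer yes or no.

Step 1: union(9, 3) -> merged; set of 9 now {3, 9}
Step 2: union(5, 6) -> merged; set of 5 now {5, 6}
Step 3: union(1, 4) -> merged; set of 1 now {1, 4}
Step 4: union(3, 7) -> merged; set of 3 now {3, 7, 9}
Step 5: union(10, 4) -> merged; set of 10 now {1, 4, 10}
Step 6: union(4, 3) -> merged; set of 4 now {1, 3, 4, 7, 9, 10}
Step 7: union(10, 6) -> merged; set of 10 now {1, 3, 4, 5, 6, 7, 9, 10}
Step 8: union(6, 7) -> already same set; set of 6 now {1, 3, 4, 5, 6, 7, 9, 10}
Step 9: union(6, 4) -> already same set; set of 6 now {1, 3, 4, 5, 6, 7, 9, 10}
Step 10: union(0, 11) -> merged; set of 0 now {0, 11}
Step 11: union(8, 5) -> merged; set of 8 now {1, 3, 4, 5, 6, 7, 8, 9, 10}
Step 12: union(1, 10) -> already same set; set of 1 now {1, 3, 4, 5, 6, 7, 8, 9, 10}
Step 13: union(7, 9) -> already same set; set of 7 now {1, 3, 4, 5, 6, 7, 8, 9, 10}
Step 14: union(2, 6) -> merged; set of 2 now {1, 2, 3, 4, 5, 6, 7, 8, 9, 10}
Step 15: union(9, 3) -> already same set; set of 9 now {1, 2, 3, 4, 5, 6, 7, 8, 9, 10}
Set of 1: {1, 2, 3, 4, 5, 6, 7, 8, 9, 10}; 0 is not a member.

Answer: no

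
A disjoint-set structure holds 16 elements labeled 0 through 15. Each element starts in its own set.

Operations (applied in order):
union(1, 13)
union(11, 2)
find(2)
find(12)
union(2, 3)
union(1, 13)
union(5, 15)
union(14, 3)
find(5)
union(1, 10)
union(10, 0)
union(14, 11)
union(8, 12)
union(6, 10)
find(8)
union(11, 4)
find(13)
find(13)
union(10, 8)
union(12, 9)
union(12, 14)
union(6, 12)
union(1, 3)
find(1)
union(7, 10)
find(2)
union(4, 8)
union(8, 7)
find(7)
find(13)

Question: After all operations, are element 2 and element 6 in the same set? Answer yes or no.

Step 1: union(1, 13) -> merged; set of 1 now {1, 13}
Step 2: union(11, 2) -> merged; set of 11 now {2, 11}
Step 3: find(2) -> no change; set of 2 is {2, 11}
Step 4: find(12) -> no change; set of 12 is {12}
Step 5: union(2, 3) -> merged; set of 2 now {2, 3, 11}
Step 6: union(1, 13) -> already same set; set of 1 now {1, 13}
Step 7: union(5, 15) -> merged; set of 5 now {5, 15}
Step 8: union(14, 3) -> merged; set of 14 now {2, 3, 11, 14}
Step 9: find(5) -> no change; set of 5 is {5, 15}
Step 10: union(1, 10) -> merged; set of 1 now {1, 10, 13}
Step 11: union(10, 0) -> merged; set of 10 now {0, 1, 10, 13}
Step 12: union(14, 11) -> already same set; set of 14 now {2, 3, 11, 14}
Step 13: union(8, 12) -> merged; set of 8 now {8, 12}
Step 14: union(6, 10) -> merged; set of 6 now {0, 1, 6, 10, 13}
Step 15: find(8) -> no change; set of 8 is {8, 12}
Step 16: union(11, 4) -> merged; set of 11 now {2, 3, 4, 11, 14}
Step 17: find(13) -> no change; set of 13 is {0, 1, 6, 10, 13}
Step 18: find(13) -> no change; set of 13 is {0, 1, 6, 10, 13}
Step 19: union(10, 8) -> merged; set of 10 now {0, 1, 6, 8, 10, 12, 13}
Step 20: union(12, 9) -> merged; set of 12 now {0, 1, 6, 8, 9, 10, 12, 13}
Step 21: union(12, 14) -> merged; set of 12 now {0, 1, 2, 3, 4, 6, 8, 9, 10, 11, 12, 13, 14}
Step 22: union(6, 12) -> already same set; set of 6 now {0, 1, 2, 3, 4, 6, 8, 9, 10, 11, 12, 13, 14}
Step 23: union(1, 3) -> already same set; set of 1 now {0, 1, 2, 3, 4, 6, 8, 9, 10, 11, 12, 13, 14}
Step 24: find(1) -> no change; set of 1 is {0, 1, 2, 3, 4, 6, 8, 9, 10, 11, 12, 13, 14}
Step 25: union(7, 10) -> merged; set of 7 now {0, 1, 2, 3, 4, 6, 7, 8, 9, 10, 11, 12, 13, 14}
Step 26: find(2) -> no change; set of 2 is {0, 1, 2, 3, 4, 6, 7, 8, 9, 10, 11, 12, 13, 14}
Step 27: union(4, 8) -> already same set; set of 4 now {0, 1, 2, 3, 4, 6, 7, 8, 9, 10, 11, 12, 13, 14}
Step 28: union(8, 7) -> already same set; set of 8 now {0, 1, 2, 3, 4, 6, 7, 8, 9, 10, 11, 12, 13, 14}
Step 29: find(7) -> no change; set of 7 is {0, 1, 2, 3, 4, 6, 7, 8, 9, 10, 11, 12, 13, 14}
Step 30: find(13) -> no change; set of 13 is {0, 1, 2, 3, 4, 6, 7, 8, 9, 10, 11, 12, 13, 14}
Set of 2: {0, 1, 2, 3, 4, 6, 7, 8, 9, 10, 11, 12, 13, 14}; 6 is a member.

Answer: yes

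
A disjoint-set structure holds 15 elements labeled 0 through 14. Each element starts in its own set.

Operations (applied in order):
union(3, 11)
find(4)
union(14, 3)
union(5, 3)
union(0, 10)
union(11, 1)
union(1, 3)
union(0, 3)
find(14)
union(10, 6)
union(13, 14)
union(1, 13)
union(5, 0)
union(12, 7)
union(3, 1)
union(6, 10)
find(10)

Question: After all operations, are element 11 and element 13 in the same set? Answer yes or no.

Answer: yes

Derivation:
Step 1: union(3, 11) -> merged; set of 3 now {3, 11}
Step 2: find(4) -> no change; set of 4 is {4}
Step 3: union(14, 3) -> merged; set of 14 now {3, 11, 14}
Step 4: union(5, 3) -> merged; set of 5 now {3, 5, 11, 14}
Step 5: union(0, 10) -> merged; set of 0 now {0, 10}
Step 6: union(11, 1) -> merged; set of 11 now {1, 3, 5, 11, 14}
Step 7: union(1, 3) -> already same set; set of 1 now {1, 3, 5, 11, 14}
Step 8: union(0, 3) -> merged; set of 0 now {0, 1, 3, 5, 10, 11, 14}
Step 9: find(14) -> no change; set of 14 is {0, 1, 3, 5, 10, 11, 14}
Step 10: union(10, 6) -> merged; set of 10 now {0, 1, 3, 5, 6, 10, 11, 14}
Step 11: union(13, 14) -> merged; set of 13 now {0, 1, 3, 5, 6, 10, 11, 13, 14}
Step 12: union(1, 13) -> already same set; set of 1 now {0, 1, 3, 5, 6, 10, 11, 13, 14}
Step 13: union(5, 0) -> already same set; set of 5 now {0, 1, 3, 5, 6, 10, 11, 13, 14}
Step 14: union(12, 7) -> merged; set of 12 now {7, 12}
Step 15: union(3, 1) -> already same set; set of 3 now {0, 1, 3, 5, 6, 10, 11, 13, 14}
Step 16: union(6, 10) -> already same set; set of 6 now {0, 1, 3, 5, 6, 10, 11, 13, 14}
Step 17: find(10) -> no change; set of 10 is {0, 1, 3, 5, 6, 10, 11, 13, 14}
Set of 11: {0, 1, 3, 5, 6, 10, 11, 13, 14}; 13 is a member.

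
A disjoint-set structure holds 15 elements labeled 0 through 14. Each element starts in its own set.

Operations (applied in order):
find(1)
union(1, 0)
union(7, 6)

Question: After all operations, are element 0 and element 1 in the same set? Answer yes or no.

Answer: yes

Derivation:
Step 1: find(1) -> no change; set of 1 is {1}
Step 2: union(1, 0) -> merged; set of 1 now {0, 1}
Step 3: union(7, 6) -> merged; set of 7 now {6, 7}
Set of 0: {0, 1}; 1 is a member.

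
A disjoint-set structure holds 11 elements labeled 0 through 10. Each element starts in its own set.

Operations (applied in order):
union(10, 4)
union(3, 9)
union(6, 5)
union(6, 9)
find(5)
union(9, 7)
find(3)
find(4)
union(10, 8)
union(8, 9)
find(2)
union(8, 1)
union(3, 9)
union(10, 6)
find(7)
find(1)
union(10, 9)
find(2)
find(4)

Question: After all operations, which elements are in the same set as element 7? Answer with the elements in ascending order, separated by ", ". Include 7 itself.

Answer: 1, 3, 4, 5, 6, 7, 8, 9, 10

Derivation:
Step 1: union(10, 4) -> merged; set of 10 now {4, 10}
Step 2: union(3, 9) -> merged; set of 3 now {3, 9}
Step 3: union(6, 5) -> merged; set of 6 now {5, 6}
Step 4: union(6, 9) -> merged; set of 6 now {3, 5, 6, 9}
Step 5: find(5) -> no change; set of 5 is {3, 5, 6, 9}
Step 6: union(9, 7) -> merged; set of 9 now {3, 5, 6, 7, 9}
Step 7: find(3) -> no change; set of 3 is {3, 5, 6, 7, 9}
Step 8: find(4) -> no change; set of 4 is {4, 10}
Step 9: union(10, 8) -> merged; set of 10 now {4, 8, 10}
Step 10: union(8, 9) -> merged; set of 8 now {3, 4, 5, 6, 7, 8, 9, 10}
Step 11: find(2) -> no change; set of 2 is {2}
Step 12: union(8, 1) -> merged; set of 8 now {1, 3, 4, 5, 6, 7, 8, 9, 10}
Step 13: union(3, 9) -> already same set; set of 3 now {1, 3, 4, 5, 6, 7, 8, 9, 10}
Step 14: union(10, 6) -> already same set; set of 10 now {1, 3, 4, 5, 6, 7, 8, 9, 10}
Step 15: find(7) -> no change; set of 7 is {1, 3, 4, 5, 6, 7, 8, 9, 10}
Step 16: find(1) -> no change; set of 1 is {1, 3, 4, 5, 6, 7, 8, 9, 10}
Step 17: union(10, 9) -> already same set; set of 10 now {1, 3, 4, 5, 6, 7, 8, 9, 10}
Step 18: find(2) -> no change; set of 2 is {2}
Step 19: find(4) -> no change; set of 4 is {1, 3, 4, 5, 6, 7, 8, 9, 10}
Component of 7: {1, 3, 4, 5, 6, 7, 8, 9, 10}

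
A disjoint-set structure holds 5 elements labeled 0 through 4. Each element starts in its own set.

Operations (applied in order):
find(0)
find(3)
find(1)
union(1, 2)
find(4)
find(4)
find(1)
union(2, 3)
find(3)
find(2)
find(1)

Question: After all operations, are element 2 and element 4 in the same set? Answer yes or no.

Step 1: find(0) -> no change; set of 0 is {0}
Step 2: find(3) -> no change; set of 3 is {3}
Step 3: find(1) -> no change; set of 1 is {1}
Step 4: union(1, 2) -> merged; set of 1 now {1, 2}
Step 5: find(4) -> no change; set of 4 is {4}
Step 6: find(4) -> no change; set of 4 is {4}
Step 7: find(1) -> no change; set of 1 is {1, 2}
Step 8: union(2, 3) -> merged; set of 2 now {1, 2, 3}
Step 9: find(3) -> no change; set of 3 is {1, 2, 3}
Step 10: find(2) -> no change; set of 2 is {1, 2, 3}
Step 11: find(1) -> no change; set of 1 is {1, 2, 3}
Set of 2: {1, 2, 3}; 4 is not a member.

Answer: no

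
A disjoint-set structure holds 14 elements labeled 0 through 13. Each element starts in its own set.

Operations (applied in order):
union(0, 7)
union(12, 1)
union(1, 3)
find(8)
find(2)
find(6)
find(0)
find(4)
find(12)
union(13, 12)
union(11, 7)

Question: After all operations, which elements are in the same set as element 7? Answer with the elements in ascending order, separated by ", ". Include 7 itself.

Step 1: union(0, 7) -> merged; set of 0 now {0, 7}
Step 2: union(12, 1) -> merged; set of 12 now {1, 12}
Step 3: union(1, 3) -> merged; set of 1 now {1, 3, 12}
Step 4: find(8) -> no change; set of 8 is {8}
Step 5: find(2) -> no change; set of 2 is {2}
Step 6: find(6) -> no change; set of 6 is {6}
Step 7: find(0) -> no change; set of 0 is {0, 7}
Step 8: find(4) -> no change; set of 4 is {4}
Step 9: find(12) -> no change; set of 12 is {1, 3, 12}
Step 10: union(13, 12) -> merged; set of 13 now {1, 3, 12, 13}
Step 11: union(11, 7) -> merged; set of 11 now {0, 7, 11}
Component of 7: {0, 7, 11}

Answer: 0, 7, 11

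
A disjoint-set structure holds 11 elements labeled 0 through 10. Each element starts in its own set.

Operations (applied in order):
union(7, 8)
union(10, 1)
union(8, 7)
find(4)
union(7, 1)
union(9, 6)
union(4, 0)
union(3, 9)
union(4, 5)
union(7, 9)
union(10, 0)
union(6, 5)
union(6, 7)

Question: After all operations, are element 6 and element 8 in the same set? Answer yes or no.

Step 1: union(7, 8) -> merged; set of 7 now {7, 8}
Step 2: union(10, 1) -> merged; set of 10 now {1, 10}
Step 3: union(8, 7) -> already same set; set of 8 now {7, 8}
Step 4: find(4) -> no change; set of 4 is {4}
Step 5: union(7, 1) -> merged; set of 7 now {1, 7, 8, 10}
Step 6: union(9, 6) -> merged; set of 9 now {6, 9}
Step 7: union(4, 0) -> merged; set of 4 now {0, 4}
Step 8: union(3, 9) -> merged; set of 3 now {3, 6, 9}
Step 9: union(4, 5) -> merged; set of 4 now {0, 4, 5}
Step 10: union(7, 9) -> merged; set of 7 now {1, 3, 6, 7, 8, 9, 10}
Step 11: union(10, 0) -> merged; set of 10 now {0, 1, 3, 4, 5, 6, 7, 8, 9, 10}
Step 12: union(6, 5) -> already same set; set of 6 now {0, 1, 3, 4, 5, 6, 7, 8, 9, 10}
Step 13: union(6, 7) -> already same set; set of 6 now {0, 1, 3, 4, 5, 6, 7, 8, 9, 10}
Set of 6: {0, 1, 3, 4, 5, 6, 7, 8, 9, 10}; 8 is a member.

Answer: yes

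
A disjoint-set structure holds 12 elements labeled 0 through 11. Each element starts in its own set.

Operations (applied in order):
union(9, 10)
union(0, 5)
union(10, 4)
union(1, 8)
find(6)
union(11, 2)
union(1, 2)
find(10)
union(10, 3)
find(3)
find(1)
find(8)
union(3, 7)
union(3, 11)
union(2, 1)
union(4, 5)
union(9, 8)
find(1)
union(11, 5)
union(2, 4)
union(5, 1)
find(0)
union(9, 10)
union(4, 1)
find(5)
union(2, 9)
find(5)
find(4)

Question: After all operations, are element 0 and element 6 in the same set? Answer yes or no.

Answer: no

Derivation:
Step 1: union(9, 10) -> merged; set of 9 now {9, 10}
Step 2: union(0, 5) -> merged; set of 0 now {0, 5}
Step 3: union(10, 4) -> merged; set of 10 now {4, 9, 10}
Step 4: union(1, 8) -> merged; set of 1 now {1, 8}
Step 5: find(6) -> no change; set of 6 is {6}
Step 6: union(11, 2) -> merged; set of 11 now {2, 11}
Step 7: union(1, 2) -> merged; set of 1 now {1, 2, 8, 11}
Step 8: find(10) -> no change; set of 10 is {4, 9, 10}
Step 9: union(10, 3) -> merged; set of 10 now {3, 4, 9, 10}
Step 10: find(3) -> no change; set of 3 is {3, 4, 9, 10}
Step 11: find(1) -> no change; set of 1 is {1, 2, 8, 11}
Step 12: find(8) -> no change; set of 8 is {1, 2, 8, 11}
Step 13: union(3, 7) -> merged; set of 3 now {3, 4, 7, 9, 10}
Step 14: union(3, 11) -> merged; set of 3 now {1, 2, 3, 4, 7, 8, 9, 10, 11}
Step 15: union(2, 1) -> already same set; set of 2 now {1, 2, 3, 4, 7, 8, 9, 10, 11}
Step 16: union(4, 5) -> merged; set of 4 now {0, 1, 2, 3, 4, 5, 7, 8, 9, 10, 11}
Step 17: union(9, 8) -> already same set; set of 9 now {0, 1, 2, 3, 4, 5, 7, 8, 9, 10, 11}
Step 18: find(1) -> no change; set of 1 is {0, 1, 2, 3, 4, 5, 7, 8, 9, 10, 11}
Step 19: union(11, 5) -> already same set; set of 11 now {0, 1, 2, 3, 4, 5, 7, 8, 9, 10, 11}
Step 20: union(2, 4) -> already same set; set of 2 now {0, 1, 2, 3, 4, 5, 7, 8, 9, 10, 11}
Step 21: union(5, 1) -> already same set; set of 5 now {0, 1, 2, 3, 4, 5, 7, 8, 9, 10, 11}
Step 22: find(0) -> no change; set of 0 is {0, 1, 2, 3, 4, 5, 7, 8, 9, 10, 11}
Step 23: union(9, 10) -> already same set; set of 9 now {0, 1, 2, 3, 4, 5, 7, 8, 9, 10, 11}
Step 24: union(4, 1) -> already same set; set of 4 now {0, 1, 2, 3, 4, 5, 7, 8, 9, 10, 11}
Step 25: find(5) -> no change; set of 5 is {0, 1, 2, 3, 4, 5, 7, 8, 9, 10, 11}
Step 26: union(2, 9) -> already same set; set of 2 now {0, 1, 2, 3, 4, 5, 7, 8, 9, 10, 11}
Step 27: find(5) -> no change; set of 5 is {0, 1, 2, 3, 4, 5, 7, 8, 9, 10, 11}
Step 28: find(4) -> no change; set of 4 is {0, 1, 2, 3, 4, 5, 7, 8, 9, 10, 11}
Set of 0: {0, 1, 2, 3, 4, 5, 7, 8, 9, 10, 11}; 6 is not a member.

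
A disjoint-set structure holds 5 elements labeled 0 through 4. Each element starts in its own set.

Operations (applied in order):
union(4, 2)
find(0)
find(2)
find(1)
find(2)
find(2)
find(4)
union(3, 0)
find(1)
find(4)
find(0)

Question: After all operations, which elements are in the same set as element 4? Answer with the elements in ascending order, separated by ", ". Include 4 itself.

Step 1: union(4, 2) -> merged; set of 4 now {2, 4}
Step 2: find(0) -> no change; set of 0 is {0}
Step 3: find(2) -> no change; set of 2 is {2, 4}
Step 4: find(1) -> no change; set of 1 is {1}
Step 5: find(2) -> no change; set of 2 is {2, 4}
Step 6: find(2) -> no change; set of 2 is {2, 4}
Step 7: find(4) -> no change; set of 4 is {2, 4}
Step 8: union(3, 0) -> merged; set of 3 now {0, 3}
Step 9: find(1) -> no change; set of 1 is {1}
Step 10: find(4) -> no change; set of 4 is {2, 4}
Step 11: find(0) -> no change; set of 0 is {0, 3}
Component of 4: {2, 4}

Answer: 2, 4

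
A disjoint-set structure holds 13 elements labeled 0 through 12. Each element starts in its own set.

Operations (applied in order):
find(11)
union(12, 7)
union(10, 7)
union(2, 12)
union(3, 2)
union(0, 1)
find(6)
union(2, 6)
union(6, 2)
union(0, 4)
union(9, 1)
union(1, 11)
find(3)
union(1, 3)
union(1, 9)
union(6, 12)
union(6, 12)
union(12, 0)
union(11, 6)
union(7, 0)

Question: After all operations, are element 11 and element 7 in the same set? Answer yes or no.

Answer: yes

Derivation:
Step 1: find(11) -> no change; set of 11 is {11}
Step 2: union(12, 7) -> merged; set of 12 now {7, 12}
Step 3: union(10, 7) -> merged; set of 10 now {7, 10, 12}
Step 4: union(2, 12) -> merged; set of 2 now {2, 7, 10, 12}
Step 5: union(3, 2) -> merged; set of 3 now {2, 3, 7, 10, 12}
Step 6: union(0, 1) -> merged; set of 0 now {0, 1}
Step 7: find(6) -> no change; set of 6 is {6}
Step 8: union(2, 6) -> merged; set of 2 now {2, 3, 6, 7, 10, 12}
Step 9: union(6, 2) -> already same set; set of 6 now {2, 3, 6, 7, 10, 12}
Step 10: union(0, 4) -> merged; set of 0 now {0, 1, 4}
Step 11: union(9, 1) -> merged; set of 9 now {0, 1, 4, 9}
Step 12: union(1, 11) -> merged; set of 1 now {0, 1, 4, 9, 11}
Step 13: find(3) -> no change; set of 3 is {2, 3, 6, 7, 10, 12}
Step 14: union(1, 3) -> merged; set of 1 now {0, 1, 2, 3, 4, 6, 7, 9, 10, 11, 12}
Step 15: union(1, 9) -> already same set; set of 1 now {0, 1, 2, 3, 4, 6, 7, 9, 10, 11, 12}
Step 16: union(6, 12) -> already same set; set of 6 now {0, 1, 2, 3, 4, 6, 7, 9, 10, 11, 12}
Step 17: union(6, 12) -> already same set; set of 6 now {0, 1, 2, 3, 4, 6, 7, 9, 10, 11, 12}
Step 18: union(12, 0) -> already same set; set of 12 now {0, 1, 2, 3, 4, 6, 7, 9, 10, 11, 12}
Step 19: union(11, 6) -> already same set; set of 11 now {0, 1, 2, 3, 4, 6, 7, 9, 10, 11, 12}
Step 20: union(7, 0) -> already same set; set of 7 now {0, 1, 2, 3, 4, 6, 7, 9, 10, 11, 12}
Set of 11: {0, 1, 2, 3, 4, 6, 7, 9, 10, 11, 12}; 7 is a member.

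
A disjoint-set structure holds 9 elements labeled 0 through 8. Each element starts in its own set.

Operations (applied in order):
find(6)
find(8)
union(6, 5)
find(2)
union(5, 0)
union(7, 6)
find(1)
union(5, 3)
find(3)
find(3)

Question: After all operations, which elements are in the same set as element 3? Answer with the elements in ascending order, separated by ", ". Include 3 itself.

Step 1: find(6) -> no change; set of 6 is {6}
Step 2: find(8) -> no change; set of 8 is {8}
Step 3: union(6, 5) -> merged; set of 6 now {5, 6}
Step 4: find(2) -> no change; set of 2 is {2}
Step 5: union(5, 0) -> merged; set of 5 now {0, 5, 6}
Step 6: union(7, 6) -> merged; set of 7 now {0, 5, 6, 7}
Step 7: find(1) -> no change; set of 1 is {1}
Step 8: union(5, 3) -> merged; set of 5 now {0, 3, 5, 6, 7}
Step 9: find(3) -> no change; set of 3 is {0, 3, 5, 6, 7}
Step 10: find(3) -> no change; set of 3 is {0, 3, 5, 6, 7}
Component of 3: {0, 3, 5, 6, 7}

Answer: 0, 3, 5, 6, 7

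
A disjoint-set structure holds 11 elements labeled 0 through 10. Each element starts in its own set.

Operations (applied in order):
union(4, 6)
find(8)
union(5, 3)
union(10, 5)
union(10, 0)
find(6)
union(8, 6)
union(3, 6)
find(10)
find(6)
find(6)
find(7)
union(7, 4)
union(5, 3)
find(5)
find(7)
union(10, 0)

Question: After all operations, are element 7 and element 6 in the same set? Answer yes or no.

Answer: yes

Derivation:
Step 1: union(4, 6) -> merged; set of 4 now {4, 6}
Step 2: find(8) -> no change; set of 8 is {8}
Step 3: union(5, 3) -> merged; set of 5 now {3, 5}
Step 4: union(10, 5) -> merged; set of 10 now {3, 5, 10}
Step 5: union(10, 0) -> merged; set of 10 now {0, 3, 5, 10}
Step 6: find(6) -> no change; set of 6 is {4, 6}
Step 7: union(8, 6) -> merged; set of 8 now {4, 6, 8}
Step 8: union(3, 6) -> merged; set of 3 now {0, 3, 4, 5, 6, 8, 10}
Step 9: find(10) -> no change; set of 10 is {0, 3, 4, 5, 6, 8, 10}
Step 10: find(6) -> no change; set of 6 is {0, 3, 4, 5, 6, 8, 10}
Step 11: find(6) -> no change; set of 6 is {0, 3, 4, 5, 6, 8, 10}
Step 12: find(7) -> no change; set of 7 is {7}
Step 13: union(7, 4) -> merged; set of 7 now {0, 3, 4, 5, 6, 7, 8, 10}
Step 14: union(5, 3) -> already same set; set of 5 now {0, 3, 4, 5, 6, 7, 8, 10}
Step 15: find(5) -> no change; set of 5 is {0, 3, 4, 5, 6, 7, 8, 10}
Step 16: find(7) -> no change; set of 7 is {0, 3, 4, 5, 6, 7, 8, 10}
Step 17: union(10, 0) -> already same set; set of 10 now {0, 3, 4, 5, 6, 7, 8, 10}
Set of 7: {0, 3, 4, 5, 6, 7, 8, 10}; 6 is a member.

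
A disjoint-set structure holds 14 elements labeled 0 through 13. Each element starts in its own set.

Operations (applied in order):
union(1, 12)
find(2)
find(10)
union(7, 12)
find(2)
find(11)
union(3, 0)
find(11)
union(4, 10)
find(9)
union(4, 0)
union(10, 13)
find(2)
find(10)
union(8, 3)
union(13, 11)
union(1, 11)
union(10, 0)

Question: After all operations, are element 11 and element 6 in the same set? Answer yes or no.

Answer: no

Derivation:
Step 1: union(1, 12) -> merged; set of 1 now {1, 12}
Step 2: find(2) -> no change; set of 2 is {2}
Step 3: find(10) -> no change; set of 10 is {10}
Step 4: union(7, 12) -> merged; set of 7 now {1, 7, 12}
Step 5: find(2) -> no change; set of 2 is {2}
Step 6: find(11) -> no change; set of 11 is {11}
Step 7: union(3, 0) -> merged; set of 3 now {0, 3}
Step 8: find(11) -> no change; set of 11 is {11}
Step 9: union(4, 10) -> merged; set of 4 now {4, 10}
Step 10: find(9) -> no change; set of 9 is {9}
Step 11: union(4, 0) -> merged; set of 4 now {0, 3, 4, 10}
Step 12: union(10, 13) -> merged; set of 10 now {0, 3, 4, 10, 13}
Step 13: find(2) -> no change; set of 2 is {2}
Step 14: find(10) -> no change; set of 10 is {0, 3, 4, 10, 13}
Step 15: union(8, 3) -> merged; set of 8 now {0, 3, 4, 8, 10, 13}
Step 16: union(13, 11) -> merged; set of 13 now {0, 3, 4, 8, 10, 11, 13}
Step 17: union(1, 11) -> merged; set of 1 now {0, 1, 3, 4, 7, 8, 10, 11, 12, 13}
Step 18: union(10, 0) -> already same set; set of 10 now {0, 1, 3, 4, 7, 8, 10, 11, 12, 13}
Set of 11: {0, 1, 3, 4, 7, 8, 10, 11, 12, 13}; 6 is not a member.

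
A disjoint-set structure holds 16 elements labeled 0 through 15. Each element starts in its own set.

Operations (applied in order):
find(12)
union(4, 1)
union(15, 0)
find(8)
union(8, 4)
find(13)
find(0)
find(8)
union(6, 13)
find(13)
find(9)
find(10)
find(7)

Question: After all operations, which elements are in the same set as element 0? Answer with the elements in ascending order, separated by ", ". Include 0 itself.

Answer: 0, 15

Derivation:
Step 1: find(12) -> no change; set of 12 is {12}
Step 2: union(4, 1) -> merged; set of 4 now {1, 4}
Step 3: union(15, 0) -> merged; set of 15 now {0, 15}
Step 4: find(8) -> no change; set of 8 is {8}
Step 5: union(8, 4) -> merged; set of 8 now {1, 4, 8}
Step 6: find(13) -> no change; set of 13 is {13}
Step 7: find(0) -> no change; set of 0 is {0, 15}
Step 8: find(8) -> no change; set of 8 is {1, 4, 8}
Step 9: union(6, 13) -> merged; set of 6 now {6, 13}
Step 10: find(13) -> no change; set of 13 is {6, 13}
Step 11: find(9) -> no change; set of 9 is {9}
Step 12: find(10) -> no change; set of 10 is {10}
Step 13: find(7) -> no change; set of 7 is {7}
Component of 0: {0, 15}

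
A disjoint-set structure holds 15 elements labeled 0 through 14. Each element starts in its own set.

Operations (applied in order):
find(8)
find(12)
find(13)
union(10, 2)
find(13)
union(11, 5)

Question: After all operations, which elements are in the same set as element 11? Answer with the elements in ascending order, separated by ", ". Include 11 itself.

Answer: 5, 11

Derivation:
Step 1: find(8) -> no change; set of 8 is {8}
Step 2: find(12) -> no change; set of 12 is {12}
Step 3: find(13) -> no change; set of 13 is {13}
Step 4: union(10, 2) -> merged; set of 10 now {2, 10}
Step 5: find(13) -> no change; set of 13 is {13}
Step 6: union(11, 5) -> merged; set of 11 now {5, 11}
Component of 11: {5, 11}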